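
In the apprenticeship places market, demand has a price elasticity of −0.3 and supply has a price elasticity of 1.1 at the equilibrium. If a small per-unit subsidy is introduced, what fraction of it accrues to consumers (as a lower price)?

For a small subsidy around the equilibrium, the benefit split depends on the relative slopes, which at a point are proportional to the elasticities.
Buyer share = εs/(εs + |εd|) = 1.1/(1.1 + 0.3) = 11/14; seller share = |εd|/(εs + |εd|) = 3/14.

Consumer share = 11/14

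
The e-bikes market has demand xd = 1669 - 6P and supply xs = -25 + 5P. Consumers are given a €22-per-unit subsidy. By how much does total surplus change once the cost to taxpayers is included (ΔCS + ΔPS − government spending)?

Pre-subsidy: 1669 - 6P = -25 + 5P gives P* = 154, x* = 745.
With the rebate, buyers effectively pay Pb = Ps − 22, where Ps is the price sellers receive.
Demand in terms of Ps becomes xd = 1669 − 6(Ps − 22) = 1801 - 6Ps. Setting this equal to supply: 1801 - 6Ps = -25 + 5Ps, so Ps = 166.
Buyers pay Pb = 166 − 22 = 144; x' = -25 + 5·166 = 805.
ΔCS = ½(745 + 805)(154 − 144) = 7750; ΔPS = ½(745 + 805)(166 − 154) = 9300.
Government spending = 22 × 805 = 17710.
Net change = 7750 + 9300 − 17710 = -660. The loss equals the DWL triangle ½·22·60.

Net change in total surplus = -€660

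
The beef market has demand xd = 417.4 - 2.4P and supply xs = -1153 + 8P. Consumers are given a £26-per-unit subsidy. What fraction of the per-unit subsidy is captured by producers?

Pre-subsidy: 417.4 - 2.4P = -1153 + 8P gives P* = 151, x* = 55.
With the rebate, buyers effectively pay Pb = Ps − 26, where Ps is the price sellers receive.
Demand in terms of Ps becomes xd = 417.4 − 2.4(Ps − 26) = 479.8 - 2.4Ps. Setting this equal to supply: 479.8 - 2.4Ps = -1153 + 8Ps, so Ps = 157.
Buyers pay Pb = 157 − 26 = 131; x' = -1153 + 8·157 = 103.
Buyers' price falls by P* − Pb = 151 − 131 = 20; sellers' price rises by Ps − P* = 157 − 151 = 6.
So producers capture 6/26 = 3/13 of each unit of subsidy.

Producer share = 3/13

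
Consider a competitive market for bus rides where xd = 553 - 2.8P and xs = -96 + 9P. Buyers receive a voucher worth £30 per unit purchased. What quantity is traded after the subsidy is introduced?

x' = 27321/59

Pre-subsidy: 553 - 2.8P = -96 + 9P gives P* = 55, x* = 399.
With the rebate, buyers effectively pay Pb = Ps − 30, where Ps is the price sellers receive.
Demand in terms of Ps becomes xd = 553 − 2.8(Ps − 30) = 637 - 2.8Ps. Setting this equal to supply: 637 - 2.8Ps = -96 + 9Ps, so Ps = 3665/59.
Buyers pay Pb = 3665/59 − 30 = 1895/59; x' = -96 + 9·(3665/59) = 27321/59.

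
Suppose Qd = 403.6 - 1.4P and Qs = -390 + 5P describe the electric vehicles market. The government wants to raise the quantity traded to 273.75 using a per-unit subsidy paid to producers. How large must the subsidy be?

At Q = 273.75, invert demand for the buyer price: Pb = (403.6 − 273.75)/1.4 = 92.75; invert supply for the seller price: Ps = (273.75 − (-390))/5 = 132.75.
The subsidy must fill the gap: s = Ps − Pb = 132.75 − 92.75 = 40.

Required subsidy s = 40 per unit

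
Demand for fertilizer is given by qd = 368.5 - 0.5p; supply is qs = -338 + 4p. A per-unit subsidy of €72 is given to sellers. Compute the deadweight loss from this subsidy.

Deadweight loss = €1152

Pre-subsidy: 368.5 - 0.5p = -338 + 4p gives p* = 157, q* = 290.
With the subsidy, sellers receive ps = pb + 72 for each unit, where pb is the price buyers pay.
Supply in terms of pb becomes qs = -338 + 4(pb + 72) = -50 + 4pb. Setting this equal to demand: 368.5 - 0.5pb = -50 + 4pb, so pb = 93.
Sellers receive ps = 93 + 72 = 165; q' = 368.5 − 0.5·93 = 322.
The subsidy expands output by 322 − 290 = 32 past the efficient level; on those units the gap between marginal cost and willingness to pay runs from 0 up to 72.
DWL = ½ × 72 × 32 = 1152.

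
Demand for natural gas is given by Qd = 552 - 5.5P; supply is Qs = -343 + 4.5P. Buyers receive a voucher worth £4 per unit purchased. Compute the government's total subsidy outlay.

Government cost = £278.6

Pre-subsidy: 552 - 5.5P = -343 + 4.5P gives P* = 89.5, Q* = 59.75.
With the rebate, buyers effectively pay Pb = Ps − 4, where Ps is the price sellers receive.
Demand in terms of Ps becomes Qd = 552 − 5.5(Ps − 4) = 574 - 5.5Ps. Setting this equal to supply: 574 - 5.5Ps = -343 + 4.5Ps, so Ps = 91.7.
Buyers pay Pb = 91.7 − 4 = 87.7; Q' = -343 + 4.5·91.7 = 69.65.
Government outlay = subsidy × quantity = 4 × 69.65 = 278.6.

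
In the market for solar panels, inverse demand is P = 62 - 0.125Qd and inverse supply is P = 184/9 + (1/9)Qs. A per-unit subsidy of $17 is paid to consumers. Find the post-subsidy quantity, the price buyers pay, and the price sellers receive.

Pre-subsidy: 62 - 0.125Q = 184/9 + (1/9)Q gives Q* = 176 and P* = 40.
With the rebate, buyers effectively pay Pb = Ps − 17, where Ps is the price sellers receive.
On the curves, Pb = 62 - 0.125Q and Ps = 184/9 + (1/9)Q; the wedge Ps − Pb = 17 gives 184/9 + (1/9)Q − (62 - 0.125Q) = 17, so Q' = 248.
Then Pb = 62 − 0.125·248 = 31 and Ps = 184/9 + (1/9)·248 = 48.

Q' = 248; buyers pay $31; sellers receive $48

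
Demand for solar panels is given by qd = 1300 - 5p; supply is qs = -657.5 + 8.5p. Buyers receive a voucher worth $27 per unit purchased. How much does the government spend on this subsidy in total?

Government cost = $17820

Pre-subsidy: 1300 - 5p = -657.5 + 8.5p gives p* = 145, q* = 575.
With the rebate, buyers effectively pay pb = ps − 27, where ps is the price sellers receive.
Demand in terms of ps becomes qd = 1300 − 5(ps − 27) = 1435 - 5ps. Setting this equal to supply: 1435 - 5ps = -657.5 + 8.5ps, so ps = 155.
Buyers pay pb = 155 − 27 = 128; q' = -657.5 + 8.5·155 = 660.
Government outlay = subsidy × quantity = 27 × 660 = 17820.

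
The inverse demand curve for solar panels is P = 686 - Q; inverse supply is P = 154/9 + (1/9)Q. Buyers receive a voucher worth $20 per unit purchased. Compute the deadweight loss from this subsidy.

Pre-subsidy: 686 - Q = 154/9 + (1/9)Q gives Q* = 602 and P* = 84.
With the rebate, buyers effectively pay Pb = Ps − 20, where Ps is the price sellers receive.
On the curves, Pb = 686 - Q and Ps = 154/9 + (1/9)Q; the wedge Ps − Pb = 20 gives 154/9 + (1/9)Q − (686 - Q) = 20, so Q' = 620.
Then Pb = 686 − 1·620 = 66 and Ps = 154/9 + (1/9)·620 = 86.
The subsidy expands output by 620 − 602 = 18 past the efficient level; on those units the gap between marginal cost and willingness to pay runs from 0 up to 20.
DWL = ½ × 20 × 18 = 180.

Deadweight loss = $180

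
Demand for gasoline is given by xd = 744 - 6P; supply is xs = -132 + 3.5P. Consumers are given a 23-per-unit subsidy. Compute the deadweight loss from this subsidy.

Pre-subsidy: 744 - 6P = -132 + 3.5P gives P* = 1752/19, x* = 3624/19.
With the rebate, buyers effectively pay Pb = Ps − 23, where Ps is the price sellers receive.
Demand in terms of Ps becomes xd = 744 − 6(Ps − 23) = 882 - 6Ps. Setting this equal to supply: 882 - 6Ps = -132 + 3.5Ps, so Ps = 2028/19.
Buyers pay Pb = 2028/19 − 23 = 1591/19; x' = -132 + 3.5·(2028/19) = 4590/19.
The subsidy expands output by 4590/19 − 3624/19 = 966/19 past the efficient level; on those units the gap between marginal cost and willingness to pay runs from 0 up to 23.
DWL = ½ × 23 × 966/19 = 11109/19.

Deadweight loss = 11109/19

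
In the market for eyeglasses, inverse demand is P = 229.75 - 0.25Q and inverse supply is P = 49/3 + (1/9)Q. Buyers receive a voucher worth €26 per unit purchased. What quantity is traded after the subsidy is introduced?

Q' = 663

Pre-subsidy: 229.75 - 0.25Q = 49/3 + (1/9)Q gives Q* = 591 and P* = 82.
With the rebate, buyers effectively pay Pb = Ps − 26, where Ps is the price sellers receive.
On the curves, Pb = 229.75 - 0.25Q and Ps = 49/3 + (1/9)Q; the wedge Ps − Pb = 26 gives 49/3 + (1/9)Q − (229.75 - 0.25Q) = 26, so Q' = 663.
Then Pb = 229.75 − 0.25·663 = 64 and Ps = 49/3 + (1/9)·663 = 90.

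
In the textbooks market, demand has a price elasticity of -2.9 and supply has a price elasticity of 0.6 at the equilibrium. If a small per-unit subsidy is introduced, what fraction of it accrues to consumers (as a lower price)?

Consumer share = 6/35

For a small subsidy around the equilibrium, the benefit split depends on the relative slopes, which at a point are proportional to the elasticities.
Buyer share = εs/(εs + |εd|) = 0.6/(0.6 + 2.9) = 6/35; seller share = |εd|/(εs + |εd|) = 29/35.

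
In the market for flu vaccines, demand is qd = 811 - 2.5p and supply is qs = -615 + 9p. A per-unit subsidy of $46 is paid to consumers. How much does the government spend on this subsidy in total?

Government cost = $27186

Pre-subsidy: 811 - 2.5p = -615 + 9p gives p* = 124, q* = 501.
With the rebate, buyers effectively pay pb = ps − 46, where ps is the price sellers receive.
Demand in terms of ps becomes qd = 811 − 2.5(ps − 46) = 926 - 2.5ps. Setting this equal to supply: 926 - 2.5ps = -615 + 9ps, so ps = 134.
Buyers pay pb = 134 − 46 = 88; q' = -615 + 9·134 = 591.
Government outlay = subsidy × quantity = 46 × 591 = 27186.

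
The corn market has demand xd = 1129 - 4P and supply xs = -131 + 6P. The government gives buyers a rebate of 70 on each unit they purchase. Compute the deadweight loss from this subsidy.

Pre-subsidy: 1129 - 4P = -131 + 6P gives P* = 126, x* = 625.
With the rebate, buyers effectively pay Pb = Ps − 70, where Ps is the price sellers receive.
Demand in terms of Ps becomes xd = 1129 − 4(Ps − 70) = 1409 - 4Ps. Setting this equal to supply: 1409 - 4Ps = -131 + 6Ps, so Ps = 154.
Buyers pay Pb = 154 − 70 = 84; x' = -131 + 6·154 = 793.
The subsidy expands output by 793 − 625 = 168 past the efficient level; on those units the gap between marginal cost and willingness to pay runs from 0 up to 70.
DWL = ½ × 70 × 168 = 5880.

Deadweight loss = 5880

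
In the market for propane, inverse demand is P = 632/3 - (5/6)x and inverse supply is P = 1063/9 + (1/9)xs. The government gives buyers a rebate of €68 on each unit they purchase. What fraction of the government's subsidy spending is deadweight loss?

Pre-subsidy: 632/3 - (5/6)x = 1063/9 + (1/9)x gives x* = 98 and P* = 129.
With the rebate, buyers effectively pay Pb = Ps − 68, where Ps is the price sellers receive.
On the curves, Pb = 632/3 - (5/6)x and Ps = 1063/9 + (1/9)x; the wedge Ps − Pb = 68 gives 1063/9 + (1/9)x − (632/3 - (5/6)x) = 68, so x' = 170.
Then Pb = 632/3 − (5/6)·170 = 69 and Ps = 1063/9 + (1/9)·170 = 137.
ΔCS = ½(98 + 170)(129 − 69) = 8040; ΔPS = ½(98 + 170)(137 − 129) = 1072.
Government spending = 68 × 170 = 11560.
DWL = ½ × 68 × (170 − 98) = 2448; fraction = 2448 / 11560 = 18/85.

DWL / government spending = 18/85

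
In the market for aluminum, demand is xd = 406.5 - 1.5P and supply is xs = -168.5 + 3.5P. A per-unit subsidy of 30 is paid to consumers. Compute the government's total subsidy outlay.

Pre-subsidy: 406.5 - 1.5P = -168.5 + 3.5P gives P* = 115, x* = 234.
With the rebate, buyers effectively pay Pb = Ps − 30, where Ps is the price sellers receive.
Demand in terms of Ps becomes xd = 406.5 − 1.5(Ps − 30) = 451.5 - 1.5Ps. Setting this equal to supply: 451.5 - 1.5Ps = -168.5 + 3.5Ps, so Ps = 124.
Buyers pay Pb = 124 − 30 = 94; x' = -168.5 + 3.5·124 = 265.5.
Government outlay = subsidy × quantity = 30 × 265.5 = 7965.

Government cost = 7965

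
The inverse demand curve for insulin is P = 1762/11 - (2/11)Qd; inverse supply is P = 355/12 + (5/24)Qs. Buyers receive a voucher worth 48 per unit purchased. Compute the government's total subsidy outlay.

Government cost = 2263200/103

Pre-subsidy: 1762/11 - (2/11)Q = 355/12 + (5/24)Q gives Q* = 34478/103 and P* = 10230/103.
With the rebate, buyers effectively pay Pb = Ps − 48, where Ps is the price sellers receive.
On the curves, Pb = 1762/11 - (2/11)Q and Ps = 355/12 + (5/24)Q; the wedge Ps − Pb = 48 gives 355/12 + (5/24)Q − (1762/11 - (2/11)Q) = 48, so Q' = 47150/103.
Then Pb = 1762/11 − (2/11)·(47150/103) = 7926/103 and Ps = 355/12 + (5/24)·(47150/103) = 12870/103.
Government outlay = subsidy × quantity = 48 × 47150/103 = 2263200/103.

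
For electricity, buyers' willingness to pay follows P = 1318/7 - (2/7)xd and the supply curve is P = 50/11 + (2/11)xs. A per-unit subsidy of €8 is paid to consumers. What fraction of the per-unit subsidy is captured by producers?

Pre-subsidy: 1318/7 - (2/7)x = 50/11 + (2/11)x gives x* = 393 and P* = 76.
With the rebate, buyers effectively pay Pb = Ps − 8, where Ps is the price sellers receive.
On the curves, Pb = 1318/7 - (2/7)x and Ps = 50/11 + (2/11)x; the wedge Ps − Pb = 8 gives 50/11 + (2/11)x − (1318/7 - (2/7)x) = 8, so x' = 3691/9.
Then Pb = 1318/7 − (2/7)·(3691/9) = 640/9 and Ps = 50/11 + (2/11)·(3691/9) = 712/9.
Buyers' price falls by P* − Pb = 76 − 640/9 = 44/9; sellers' price rises by Ps − P* = 712/9 − 76 = 28/9.
So producers capture (28/9)/8 = 7/18 of each unit of subsidy.

Producer share = 7/18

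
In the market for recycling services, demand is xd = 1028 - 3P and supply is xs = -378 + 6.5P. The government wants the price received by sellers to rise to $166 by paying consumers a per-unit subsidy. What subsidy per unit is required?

Required subsidy s = $57 per unit

At a seller price of 166, quantity supplied is -378 + 6.5·166 = 701.
Buyers absorb 701 only when they pay Pb with 1028 − 3·Pb = 701, i.e. Pb = 109.
s = Ps − Pb = 166 − 109 = 57.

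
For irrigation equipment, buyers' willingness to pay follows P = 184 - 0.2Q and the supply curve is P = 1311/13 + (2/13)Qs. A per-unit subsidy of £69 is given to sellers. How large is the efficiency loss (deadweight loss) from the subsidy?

Pre-subsidy: 184 - 0.2Q = 1311/13 + (2/13)Q gives Q* = 235 and P* = 137.
With the subsidy, sellers receive Ps = Pb + 69 for each unit, where Pb is the price buyers pay.
On the curves, Pb = 184 - 0.2Q and Ps = 1311/13 + (2/13)Q; the wedge Ps − Pb = 69 gives 1311/13 + (2/13)Q − (184 - 0.2Q) = 69, so Q' = 430.
Then Pb = 184 − 0.2·430 = 98 and Ps = 1311/13 + (2/13)·430 = 167.
The subsidy expands output by 430 − 235 = 195 past the efficient level; on those units the gap between marginal cost and willingness to pay runs from 0 up to 69.
DWL = ½ × 69 × 195 = 6727.5.

Deadweight loss = £6727.5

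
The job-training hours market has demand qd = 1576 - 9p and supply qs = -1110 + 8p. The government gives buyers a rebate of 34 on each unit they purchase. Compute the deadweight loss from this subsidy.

Pre-subsidy: 1576 - 9p = -1110 + 8p gives p* = 158, q* = 154.
With the rebate, buyers effectively pay pb = ps − 34, where ps is the price sellers receive.
Demand in terms of ps becomes qd = 1576 − 9(ps − 34) = 1882 - 9ps. Setting this equal to supply: 1882 - 9ps = -1110 + 8ps, so ps = 176.
Buyers pay pb = 176 − 34 = 142; q' = -1110 + 8·176 = 298.
The subsidy expands output by 298 − 154 = 144 past the efficient level; on those units the gap between marginal cost and willingness to pay runs from 0 up to 34.
DWL = ½ × 34 × 144 = 2448.

Deadweight loss = 2448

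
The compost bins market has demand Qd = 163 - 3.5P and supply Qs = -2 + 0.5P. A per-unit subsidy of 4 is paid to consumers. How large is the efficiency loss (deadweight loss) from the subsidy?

Pre-subsidy: 163 - 3.5P = -2 + 0.5P gives P* = 41.25, Q* = 18.625.
With the rebate, buyers effectively pay Pb = Ps − 4, where Ps is the price sellers receive.
Demand in terms of Ps becomes Qd = 163 − 3.5(Ps − 4) = 177 - 3.5Ps. Setting this equal to supply: 177 - 3.5Ps = -2 + 0.5Ps, so Ps = 44.75.
Buyers pay Pb = 44.75 − 4 = 40.75; Q' = -2 + 0.5·44.75 = 20.375.
The subsidy expands output by 20.375 − 18.625 = 1.75 past the efficient level; on those units the gap between marginal cost and willingness to pay runs from 0 up to 4.
DWL = ½ × 4 × 1.75 = 3.5.

Deadweight loss = 3.5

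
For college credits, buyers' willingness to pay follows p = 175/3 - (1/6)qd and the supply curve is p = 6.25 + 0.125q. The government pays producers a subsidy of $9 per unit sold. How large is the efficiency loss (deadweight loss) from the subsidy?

Pre-subsidy: 175/3 - (1/6)q = 6.25 + 0.125q gives q* = 1250/7 and p* = 200/7.
With the subsidy, sellers receive ps = pb + 9 for each unit, where pb is the price buyers pay.
On the curves, pb = 175/3 - (1/6)q and ps = 6.25 + 0.125q; the wedge ps − pb = 9 gives 6.25 + 0.125q − (175/3 - (1/6)q) = 9, so q' = 1466/7.
Then pb = 175/3 − (1/6)·(1466/7) = 164/7 and ps = 6.25 + 0.125·(1466/7) = 227/7.
The subsidy expands output by 1466/7 − 1250/7 = 216/7 past the efficient level; on those units the gap between marginal cost and willingness to pay runs from 0 up to 9.
DWL = ½ × 9 × 216/7 = 972/7.

Deadweight loss = 972/7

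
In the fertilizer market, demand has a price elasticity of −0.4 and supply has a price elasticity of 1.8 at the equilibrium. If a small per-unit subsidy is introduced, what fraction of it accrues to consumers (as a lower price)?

Consumer share = 9/11

For a small subsidy around the equilibrium, the benefit split depends on the relative slopes, which at a point are proportional to the elasticities.
Buyer share = εs/(εs + |εd|) = 1.8/(1.8 + 0.4) = 9/11; seller share = |εd|/(εs + |εd|) = 2/11.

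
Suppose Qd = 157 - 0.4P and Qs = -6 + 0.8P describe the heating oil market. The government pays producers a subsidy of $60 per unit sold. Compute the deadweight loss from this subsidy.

Deadweight loss = $480

Pre-subsidy: 157 - 0.4P = -6 + 0.8P gives P* = 815/6, Q* = 308/3.
With the subsidy, sellers receive Ps = Pb + 60 for each unit, where Pb is the price buyers pay.
Supply in terms of Pb becomes Qs = -6 + 0.8(Pb + 60) = 42 + 0.8Pb. Setting this equal to demand: 157 - 0.4Pb = 42 + 0.8Pb, so Pb = 575/6.
Sellers receive Ps = 575/6 + 60 = 935/6; Q' = 157 − 0.4·(575/6) = 356/3.
The subsidy expands output by 356/3 − 308/3 = 16 past the efficient level; on those units the gap between marginal cost and willingness to pay runs from 0 up to 60.
DWL = ½ × 60 × 16 = 480.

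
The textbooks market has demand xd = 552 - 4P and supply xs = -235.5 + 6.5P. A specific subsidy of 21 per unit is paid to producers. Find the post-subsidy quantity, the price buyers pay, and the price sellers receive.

Pre-subsidy: 552 - 4P = -235.5 + 6.5P gives P* = 75, x* = 252.
With the subsidy, sellers receive Ps = Pb + 21 for each unit, where Pb is the price buyers pay.
Supply in terms of Pb becomes xs = -235.5 + 6.5(Pb + 21) = -99 + 6.5Pb. Setting this equal to demand: 552 - 4Pb = -99 + 6.5Pb, so Pb = 62.
Sellers receive Ps = 62 + 21 = 83; x' = 552 − 4·62 = 304.

x' = 304; buyers pay 62; sellers receive 83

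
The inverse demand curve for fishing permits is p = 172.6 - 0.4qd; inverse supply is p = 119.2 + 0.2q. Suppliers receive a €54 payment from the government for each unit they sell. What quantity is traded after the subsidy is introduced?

q' = 179

Pre-subsidy: 172.6 - 0.4q = 119.2 + 0.2q gives q* = 89 and p* = 137.
With the subsidy, sellers receive ps = pb + 54 for each unit, where pb is the price buyers pay.
On the curves, pb = 172.6 - 0.4q and ps = 119.2 + 0.2q; the wedge ps − pb = 54 gives 119.2 + 0.2q − (172.6 - 0.4q) = 54, so q' = 179.
Then pb = 172.6 − 0.4·179 = 101 and ps = 119.2 + 0.2·179 = 155.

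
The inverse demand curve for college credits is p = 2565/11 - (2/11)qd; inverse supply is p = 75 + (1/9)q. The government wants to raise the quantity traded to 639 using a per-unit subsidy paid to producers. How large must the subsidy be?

At q = 639, from the demand curve buyers pay pb = 2565/11 − (2/11)·639 = 117; from the supply curve sellers need ps = 75 + (1/9)·639 = 146.
The subsidy must fill the gap: s = ps − pb = 146 − 117 = 29.

Required subsidy s = 29 per unit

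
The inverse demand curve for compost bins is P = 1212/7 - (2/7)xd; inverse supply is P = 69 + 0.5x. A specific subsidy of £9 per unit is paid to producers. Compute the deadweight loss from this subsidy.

Deadweight loss = 567/11

Pre-subsidy: 1212/7 - (2/7)x = 69 + 0.5x gives x* = 1458/11 and P* = 1488/11.
With the subsidy, sellers receive Ps = Pb + 9 for each unit, where Pb is the price buyers pay.
On the curves, Pb = 1212/7 - (2/7)x and Ps = 69 + 0.5x; the wedge Ps − Pb = 9 gives 69 + 0.5x − (1212/7 - (2/7)x) = 9, so x' = 144.
Then Pb = 1212/7 − (2/7)·144 = 132 and Ps = 69 + 0.5·144 = 141.
The subsidy expands output by 144 − 1458/11 = 126/11 past the efficient level; on those units the gap between marginal cost and willingness to pay runs from 0 up to 9.
DWL = ½ × 9 × 126/11 = 567/11.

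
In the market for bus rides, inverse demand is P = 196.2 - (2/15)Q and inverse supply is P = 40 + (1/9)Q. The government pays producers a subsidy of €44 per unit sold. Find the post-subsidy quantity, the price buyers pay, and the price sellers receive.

Q' = 819; buyers pay €87; sellers receive €131

Pre-subsidy: 196.2 - (2/15)Q = 40 + (1/9)Q gives Q* = 639 and P* = 111.
With the subsidy, sellers receive Ps = Pb + 44 for each unit, where Pb is the price buyers pay.
On the curves, Pb = 196.2 - (2/15)Q and Ps = 40 + (1/9)Q; the wedge Ps − Pb = 44 gives 40 + (1/9)Q − (196.2 - (2/15)Q) = 44, so Q' = 819.
Then Pb = 196.2 − (2/15)·819 = 87 and Ps = 40 + (1/9)·819 = 131.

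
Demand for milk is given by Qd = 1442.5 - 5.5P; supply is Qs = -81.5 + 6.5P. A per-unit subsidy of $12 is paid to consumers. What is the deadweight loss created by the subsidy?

Deadweight loss = $214.5

Pre-subsidy: 1442.5 - 5.5P = -81.5 + 6.5P gives P* = 127, Q* = 744.
With the rebate, buyers effectively pay Pb = Ps − 12, where Ps is the price sellers receive.
Demand in terms of Ps becomes Qd = 1442.5 − 5.5(Ps − 12) = 1508.5 - 5.5Ps. Setting this equal to supply: 1508.5 - 5.5Ps = -81.5 + 6.5Ps, so Ps = 132.5.
Buyers pay Pb = 132.5 − 12 = 120.5; Q' = -81.5 + 6.5·132.5 = 779.75.
The subsidy expands output by 779.75 − 744 = 35.75 past the efficient level; on those units the gap between marginal cost and willingness to pay runs from 0 up to 12.
DWL = ½ × 12 × 35.75 = 214.5.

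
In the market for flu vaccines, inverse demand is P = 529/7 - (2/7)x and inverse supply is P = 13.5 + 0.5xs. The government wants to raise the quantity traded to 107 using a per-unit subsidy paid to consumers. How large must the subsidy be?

At x = 107, from the demand curve buyers pay Pb = 529/7 − (2/7)·107 = 45; from the supply curve sellers need Ps = 13.5 + 0.5·107 = 67.
The subsidy must fill the gap: s = Ps − Pb = 67 − 45 = 22.

Required subsidy s = 22 per unit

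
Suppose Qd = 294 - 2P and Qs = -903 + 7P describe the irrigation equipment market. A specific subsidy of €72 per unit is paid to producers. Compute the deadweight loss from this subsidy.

Deadweight loss = €4032

Pre-subsidy: 294 - 2P = -903 + 7P gives P* = 133, Q* = 28.
With the subsidy, sellers receive Ps = Pb + 72 for each unit, where Pb is the price buyers pay.
Supply in terms of Pb becomes Qs = -903 + 7(Pb + 72) = -399 + 7Pb. Setting this equal to demand: 294 - 2Pb = -399 + 7Pb, so Pb = 77.
Sellers receive Ps = 77 + 72 = 149; Q' = 294 − 2·77 = 140.
The subsidy expands output by 140 − 28 = 112 past the efficient level; on those units the gap between marginal cost and willingness to pay runs from 0 up to 72.
DWL = ½ × 72 × 112 = 4032.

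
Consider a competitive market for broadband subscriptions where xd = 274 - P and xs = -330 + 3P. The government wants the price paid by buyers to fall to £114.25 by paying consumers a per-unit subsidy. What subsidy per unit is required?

Required subsidy s = £49 per unit

At a buyer price of 114.25, quantity demanded is 274 − 1·114.25 = 159.75.
Sellers supply 159.75 only when they receive Ps with -330 + 3·Ps = 159.75, i.e. Ps = 163.25.
s = Ps − Pb = 163.25 − 114.25 = 49.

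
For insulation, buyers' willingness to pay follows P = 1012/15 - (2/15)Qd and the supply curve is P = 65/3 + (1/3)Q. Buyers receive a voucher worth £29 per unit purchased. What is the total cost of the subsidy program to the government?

Pre-subsidy: 1012/15 - (2/15)Q = 65/3 + (1/3)Q gives Q* = 687/7 and P* = 1142/21.
With the rebate, buyers effectively pay Pb = Ps − 29, where Ps is the price sellers receive.
On the curves, Pb = 1012/15 - (2/15)Q and Ps = 65/3 + (1/3)Q; the wedge Ps − Pb = 29 gives 65/3 + (1/3)Q − (1012/15 - (2/15)Q) = 29, so Q' = 1122/7.
Then Pb = 1012/15 − (2/15)·(1122/7) = 968/21 and Ps = 65/3 + (1/3)·(1122/7) = 1577/21.
Government outlay = subsidy × quantity = 29 × 1122/7 = 32538/7.

Government cost = 32538/7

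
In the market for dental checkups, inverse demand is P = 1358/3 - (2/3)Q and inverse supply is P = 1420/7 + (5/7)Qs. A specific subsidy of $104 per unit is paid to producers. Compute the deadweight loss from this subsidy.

Pre-subsidy: 1358/3 - (2/3)Q = 1420/7 + (5/7)Q gives Q* = 5246/29 and P* = 9630/29.
With the subsidy, sellers receive Ps = Pb + 104 for each unit, where Pb is the price buyers pay.
On the curves, Pb = 1358/3 - (2/3)Q and Ps = 1420/7 + (5/7)Q; the wedge Ps − Pb = 104 gives 1420/7 + (5/7)Q − (1358/3 - (2/3)Q) = 104, so Q' = 7430/29.
Then Pb = 1358/3 − (2/3)·(7430/29) = 8174/29 and Ps = 1420/7 + (5/7)·(7430/29) = 11190/29.
The subsidy expands output by 7430/29 − 5246/29 = 2184/29 past the efficient level; on those units the gap between marginal cost and willingness to pay runs from 0 up to 104.
DWL = ½ × 104 × 2184/29 = 113568/29.

Deadweight loss = 113568/29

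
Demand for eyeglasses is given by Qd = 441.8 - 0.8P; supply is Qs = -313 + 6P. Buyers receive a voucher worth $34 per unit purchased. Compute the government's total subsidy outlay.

Pre-subsidy: 441.8 - 0.8P = -313 + 6P gives P* = 111, Q* = 353.
With the rebate, buyers effectively pay Pb = Ps − 34, where Ps is the price sellers receive.
Demand in terms of Ps becomes Qd = 441.8 − 0.8(Ps − 34) = 469 - 0.8Ps. Setting this equal to supply: 469 - 0.8Ps = -313 + 6Ps, so Ps = 115.
Buyers pay Pb = 115 − 34 = 81; Q' = -313 + 6·115 = 377.
Government outlay = subsidy × quantity = 34 × 377 = 12818.

Government cost = $12818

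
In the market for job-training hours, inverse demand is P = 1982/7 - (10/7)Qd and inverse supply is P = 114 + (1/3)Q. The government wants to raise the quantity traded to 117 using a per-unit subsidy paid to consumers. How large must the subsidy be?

Required subsidy s = 37 per unit

At Q = 117, from the demand curve buyers pay Pb = 1982/7 − (10/7)·117 = 116; from the supply curve sellers need Ps = 114 + (1/3)·117 = 153.
The subsidy must fill the gap: s = Ps − Pb = 153 − 116 = 37.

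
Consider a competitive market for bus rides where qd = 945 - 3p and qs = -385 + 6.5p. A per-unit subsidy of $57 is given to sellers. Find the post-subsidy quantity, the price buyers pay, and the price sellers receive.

q' = 642; buyers pay $101; sellers receive $158

Pre-subsidy: 945 - 3p = -385 + 6.5p gives p* = 140, q* = 525.
With the subsidy, sellers receive ps = pb + 57 for each unit, where pb is the price buyers pay.
Supply in terms of pb becomes qs = -385 + 6.5(pb + 57) = -14.5 + 6.5pb. Setting this equal to demand: 945 - 3pb = -14.5 + 6.5pb, so pb = 101.
Sellers receive ps = 101 + 57 = 158; q' = 945 − 3·101 = 642.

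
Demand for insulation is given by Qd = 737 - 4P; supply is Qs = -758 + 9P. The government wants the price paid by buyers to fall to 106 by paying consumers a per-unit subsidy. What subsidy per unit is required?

Required subsidy s = 13 per unit

At a buyer price of 106, quantity demanded is 737 − 4·106 = 313.
Sellers supply 313 only when they receive Ps with -758 + 9·Ps = 313, i.e. Ps = 119.
s = Ps − Pb = 119 − 106 = 13.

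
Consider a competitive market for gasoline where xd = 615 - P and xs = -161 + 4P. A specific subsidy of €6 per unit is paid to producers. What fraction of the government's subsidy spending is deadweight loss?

Pre-subsidy: 615 - P = -161 + 4P gives P* = 155.2, x* = 459.8.
With the subsidy, sellers receive Ps = Pb + 6 for each unit, where Pb is the price buyers pay.
Supply in terms of Pb becomes xs = -161 + 4(Pb + 6) = -137 + 4Pb. Setting this equal to demand: 615 - Pb = -137 + 4Pb, so Pb = 150.4.
Sellers receive Ps = 150.4 + 6 = 156.4; x' = 615 − 1·150.4 = 464.6.
ΔCS = ½(459.8 + 464.6)(155.2 − 150.4) = 2218.56; ΔPS = ½(459.8 + 464.6)(156.4 − 155.2) = 554.64.
Government spending = 6 × 464.6 = 2787.6.
DWL = ½ × 6 × (464.6 − 459.8) = 14.4; fraction = 14.4 / 2787.6 = 12/2323.

DWL / government spending = 12/2323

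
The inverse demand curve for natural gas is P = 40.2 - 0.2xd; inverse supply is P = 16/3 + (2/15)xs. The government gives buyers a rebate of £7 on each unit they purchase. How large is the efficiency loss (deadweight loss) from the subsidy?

Deadweight loss = £73.5

Pre-subsidy: 40.2 - 0.2x = 16/3 + (2/15)x gives x* = 104.6 and P* = 19.28.
With the rebate, buyers effectively pay Pb = Ps − 7, where Ps is the price sellers receive.
On the curves, Pb = 40.2 - 0.2x and Ps = 16/3 + (2/15)x; the wedge Ps − Pb = 7 gives 16/3 + (2/15)x − (40.2 - 0.2x) = 7, so x' = 125.6.
Then Pb = 40.2 − 0.2·125.6 = 15.08 and Ps = 16/3 + (2/15)·125.6 = 22.08.
The subsidy expands output by 125.6 − 104.6 = 21 past the efficient level; on those units the gap between marginal cost and willingness to pay runs from 0 up to 7.
DWL = ½ × 7 × 21 = 73.5.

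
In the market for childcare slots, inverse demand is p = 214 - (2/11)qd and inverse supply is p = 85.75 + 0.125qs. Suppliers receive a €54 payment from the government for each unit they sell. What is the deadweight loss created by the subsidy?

Pre-subsidy: 214 - (2/11)q = 85.75 + 0.125q gives q* = 418 and p* = 138.
With the subsidy, sellers receive ps = pb + 54 for each unit, where pb is the price buyers pay.
On the curves, pb = 214 - (2/11)q and ps = 85.75 + 0.125q; the wedge ps − pb = 54 gives 85.75 + 0.125q − (214 - (2/11)q) = 54, so q' = 594.
Then pb = 214 − (2/11)·594 = 106 and ps = 85.75 + 0.125·594 = 160.
The subsidy expands output by 594 − 418 = 176 past the efficient level; on those units the gap between marginal cost and willingness to pay runs from 0 up to 54.
DWL = ½ × 54 × 176 = 4752.

Deadweight loss = €4752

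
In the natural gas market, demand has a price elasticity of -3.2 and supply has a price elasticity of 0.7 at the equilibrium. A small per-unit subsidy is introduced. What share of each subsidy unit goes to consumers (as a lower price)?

For a small subsidy around the equilibrium, the benefit split depends on the relative slopes, which at a point are proportional to the elasticities.
Buyer share = εs/(εs + |εd|) = 0.7/(0.7 + 3.2) = 7/39; seller share = |εd|/(εs + |εd|) = 32/39.

Consumer share = 7/39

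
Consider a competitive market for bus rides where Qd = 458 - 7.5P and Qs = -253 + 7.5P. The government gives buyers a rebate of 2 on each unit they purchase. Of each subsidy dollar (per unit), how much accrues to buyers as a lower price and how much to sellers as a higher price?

Buyers gain 1 per unit; sellers gain 1 per unit

Pre-subsidy: 458 - 7.5P = -253 + 7.5P gives P* = 47.4, Q* = 102.5.
With the rebate, buyers effectively pay Pb = Ps − 2, where Ps is the price sellers receive.
Demand in terms of Ps becomes Qd = 458 − 7.5(Ps − 2) = 473 - 7.5Ps. Setting this equal to supply: 473 - 7.5Ps = -253 + 7.5Ps, so Ps = 48.4.
Buyers pay Pb = 48.4 − 2 = 46.4; Q' = -253 + 7.5·48.4 = 110.
Buyers' price falls by P* − Pb = 47.4 − 46.4 = 1; sellers' price rises by Ps − P* = 48.4 − 47.4 = 1.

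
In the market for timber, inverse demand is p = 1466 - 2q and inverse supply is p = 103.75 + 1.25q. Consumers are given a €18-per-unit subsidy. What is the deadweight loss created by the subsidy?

Deadweight loss = 648/13

Pre-subsidy: 1466 - 2q = 103.75 + 1.25q gives q* = 5449/13 and p* = 8160/13.
With the rebate, buyers effectively pay pb = ps − 18, where ps is the price sellers receive.
On the curves, pb = 1466 - 2q and ps = 103.75 + 1.25q; the wedge ps − pb = 18 gives 103.75 + 1.25q − (1466 - 2q) = 18, so q' = 5521/13.
Then pb = 1466 − 2·(5521/13) = 8016/13 and ps = 103.75 + 1.25·(5521/13) = 8250/13.
The subsidy expands output by 5521/13 − 5449/13 = 72/13 past the efficient level; on those units the gap between marginal cost and willingness to pay runs from 0 up to 18.
DWL = ½ × 18 × 72/13 = 648/13.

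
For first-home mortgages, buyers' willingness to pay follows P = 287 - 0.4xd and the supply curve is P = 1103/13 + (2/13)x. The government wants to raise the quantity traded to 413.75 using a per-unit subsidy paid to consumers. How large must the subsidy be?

Required subsidy s = 27 per unit

At x = 413.75, from the demand curve buyers pay Pb = 287 − 0.4·413.75 = 121.5; from the supply curve sellers need Ps = 1103/13 + (2/13)·413.75 = 148.5.
The subsidy must fill the gap: s = Ps − Pb = 148.5 − 121.5 = 27.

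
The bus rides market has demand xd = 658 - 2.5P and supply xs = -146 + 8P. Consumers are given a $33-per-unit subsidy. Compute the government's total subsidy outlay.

Government cost = 122298/7

Pre-subsidy: 658 - 2.5P = -146 + 8P gives P* = 536/7, x* = 3266/7.
With the rebate, buyers effectively pay Pb = Ps − 33, where Ps is the price sellers receive.
Demand in terms of Ps becomes xd = 658 − 2.5(Ps − 33) = 740.5 - 2.5Ps. Setting this equal to supply: 740.5 - 2.5Ps = -146 + 8Ps, so Ps = 591/7.
Buyers pay Pb = 591/7 − 33 = 360/7; x' = -146 + 8·(591/7) = 3706/7.
Government outlay = subsidy × quantity = 33 × 3706/7 = 122298/7.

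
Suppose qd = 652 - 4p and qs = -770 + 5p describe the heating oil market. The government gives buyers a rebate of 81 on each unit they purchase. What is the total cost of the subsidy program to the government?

Government cost = 16200

Pre-subsidy: 652 - 4p = -770 + 5p gives p* = 158, q* = 20.
With the rebate, buyers effectively pay pb = ps − 81, where ps is the price sellers receive.
Demand in terms of ps becomes qd = 652 − 4(ps − 81) = 976 - 4ps. Setting this equal to supply: 976 - 4ps = -770 + 5ps, so ps = 194.
Buyers pay pb = 194 − 81 = 113; q' = -770 + 5·194 = 200.
Government outlay = subsidy × quantity = 81 × 200 = 16200.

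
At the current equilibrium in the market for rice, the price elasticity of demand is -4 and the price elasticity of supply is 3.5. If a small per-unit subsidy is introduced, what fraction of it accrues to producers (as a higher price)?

Producer share = 8/15

For a small subsidy around the equilibrium, the benefit split depends on the relative slopes, which at a point are proportional to the elasticities.
Buyer share = εs/(εs + |εd|) = 3.5/(3.5 + 4) = 7/15; seller share = |εd|/(εs + |εd|) = 8/15.
So producers capture 8/15 of the subsidy.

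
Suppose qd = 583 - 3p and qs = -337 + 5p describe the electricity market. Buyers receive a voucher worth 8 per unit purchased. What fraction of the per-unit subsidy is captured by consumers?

Pre-subsidy: 583 - 3p = -337 + 5p gives p* = 115, q* = 238.
With the rebate, buyers effectively pay pb = ps − 8, where ps is the price sellers receive.
Demand in terms of ps becomes qd = 583 − 3(ps − 8) = 607 - 3ps. Setting this equal to supply: 607 - 3ps = -337 + 5ps, so ps = 118.
Buyers pay pb = 118 − 8 = 110; q' = -337 + 5·118 = 253.
Buyers' price falls by p* − pb = 115 − 110 = 5; sellers' price rises by ps − p* = 118 − 115 = 3.
So consumers capture 5/8 = 0.625 of each unit of subsidy.

Consumer share = 0.625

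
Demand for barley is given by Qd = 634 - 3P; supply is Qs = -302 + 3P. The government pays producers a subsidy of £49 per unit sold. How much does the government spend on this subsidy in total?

Government cost = £11735.5

Pre-subsidy: 634 - 3P = -302 + 3P gives P* = 156, Q* = 166.
With the subsidy, sellers receive Ps = Pb + 49 for each unit, where Pb is the price buyers pay.
Supply in terms of Pb becomes Qs = -302 + 3(Pb + 49) = -155 + 3Pb. Setting this equal to demand: 634 - 3Pb = -155 + 3Pb, so Pb = 131.5.
Sellers receive Ps = 131.5 + 49 = 180.5; Q' = 634 − 3·131.5 = 239.5.
Government outlay = subsidy × quantity = 49 × 239.5 = 11735.5.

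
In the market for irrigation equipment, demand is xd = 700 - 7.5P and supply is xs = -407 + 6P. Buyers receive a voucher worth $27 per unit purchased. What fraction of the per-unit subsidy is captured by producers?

Producer share = 5/9

Pre-subsidy: 700 - 7.5P = -407 + 6P gives P* = 82, x* = 85.
With the rebate, buyers effectively pay Pb = Ps − 27, where Ps is the price sellers receive.
Demand in terms of Ps becomes xd = 700 − 7.5(Ps − 27) = 902.5 - 7.5Ps. Setting this equal to supply: 902.5 - 7.5Ps = -407 + 6Ps, so Ps = 97.
Buyers pay Pb = 97 − 27 = 70; x' = -407 + 6·97 = 175.
Buyers' price falls by P* − Pb = 82 − 70 = 12; sellers' price rises by Ps − P* = 97 − 82 = 15.
So producers capture 15/27 = 5/9 of each unit of subsidy.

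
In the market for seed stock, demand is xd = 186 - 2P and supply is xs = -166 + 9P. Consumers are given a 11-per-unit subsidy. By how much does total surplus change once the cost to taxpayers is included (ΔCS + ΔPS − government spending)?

Net change in total surplus = -99

Pre-subsidy: 186 - 2P = -166 + 9P gives P* = 32, x* = 122.
With the rebate, buyers effectively pay Pb = Ps − 11, where Ps is the price sellers receive.
Demand in terms of Ps becomes xd = 186 − 2(Ps − 11) = 208 - 2Ps. Setting this equal to supply: 208 - 2Ps = -166 + 9Ps, so Ps = 34.
Buyers pay Pb = 34 − 11 = 23; x' = -166 + 9·34 = 140.
ΔCS = ½(122 + 140)(32 − 23) = 1179; ΔPS = ½(122 + 140)(34 − 32) = 262.
Government spending = 11 × 140 = 1540.
Net change = 1179 + 262 − 1540 = -99. The loss equals the DWL triangle ½·11·18.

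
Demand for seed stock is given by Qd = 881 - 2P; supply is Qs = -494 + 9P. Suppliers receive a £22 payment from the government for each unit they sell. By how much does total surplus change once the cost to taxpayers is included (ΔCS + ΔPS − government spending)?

Pre-subsidy: 881 - 2P = -494 + 9P gives P* = 125, Q* = 631.
With the subsidy, sellers receive Ps = Pb + 22 for each unit, where Pb is the price buyers pay.
Supply in terms of Pb becomes Qs = -494 + 9(Pb + 22) = -296 + 9Pb. Setting this equal to demand: 881 - 2Pb = -296 + 9Pb, so Pb = 107.
Sellers receive Ps = 107 + 22 = 129; Q' = 881 − 2·107 = 667.
ΔCS = ½(631 + 667)(125 − 107) = 11682; ΔPS = ½(631 + 667)(129 − 125) = 2596.
Government spending = 22 × 667 = 14674.
Net change = 11682 + 2596 − 14674 = -396. The loss equals the DWL triangle ½·22·36.

Net change in total surplus = -£396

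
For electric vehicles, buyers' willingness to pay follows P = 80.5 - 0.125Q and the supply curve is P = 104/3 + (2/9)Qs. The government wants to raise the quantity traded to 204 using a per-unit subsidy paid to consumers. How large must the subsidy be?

Required subsidy s = 25 per unit

At Q = 204, from the demand curve buyers pay Pb = 80.5 − 0.125·204 = 55; from the supply curve sellers need Ps = 104/3 + (2/9)·204 = 80.
The subsidy must fill the gap: s = Ps − Pb = 80 − 55 = 25.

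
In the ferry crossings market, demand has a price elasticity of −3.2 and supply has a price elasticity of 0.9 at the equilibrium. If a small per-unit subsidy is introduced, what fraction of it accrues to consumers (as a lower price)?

Consumer share = 9/41

For a small subsidy around the equilibrium, the benefit split depends on the relative slopes, which at a point are proportional to the elasticities.
Buyer share = εs/(εs + |εd|) = 0.9/(0.9 + 3.2) = 9/41; seller share = |εd|/(εs + |εd|) = 32/41.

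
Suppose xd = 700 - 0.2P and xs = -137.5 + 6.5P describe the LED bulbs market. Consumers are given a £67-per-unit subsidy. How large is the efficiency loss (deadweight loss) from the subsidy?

Deadweight loss = £435.5

Pre-subsidy: 700 - 0.2P = -137.5 + 6.5P gives P* = 125, x* = 675.
With the rebate, buyers effectively pay Pb = Ps − 67, where Ps is the price sellers receive.
Demand in terms of Ps becomes xd = 700 − 0.2(Ps − 67) = 713.4 - 0.2Ps. Setting this equal to supply: 713.4 - 0.2Ps = -137.5 + 6.5Ps, so Ps = 127.
Buyers pay Pb = 127 − 67 = 60; x' = -137.5 + 6.5·127 = 688.
The subsidy expands output by 688 − 675 = 13 past the efficient level; on those units the gap between marginal cost and willingness to pay runs from 0 up to 67.
DWL = ½ × 67 × 13 = 435.5.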